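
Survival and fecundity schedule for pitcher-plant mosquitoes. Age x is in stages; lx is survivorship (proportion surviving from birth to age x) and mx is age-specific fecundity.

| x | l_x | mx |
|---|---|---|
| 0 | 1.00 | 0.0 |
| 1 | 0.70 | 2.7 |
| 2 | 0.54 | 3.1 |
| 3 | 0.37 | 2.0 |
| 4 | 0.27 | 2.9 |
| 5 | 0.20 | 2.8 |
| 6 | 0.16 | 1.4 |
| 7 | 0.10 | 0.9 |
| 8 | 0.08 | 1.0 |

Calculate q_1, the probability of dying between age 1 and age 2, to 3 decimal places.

0.229

q_1 = (l_1 − l_2) / l_1 = (0.7 − 0.54) / 0.7
     = 0.16 / 0.7 = 0.228571… → 0.229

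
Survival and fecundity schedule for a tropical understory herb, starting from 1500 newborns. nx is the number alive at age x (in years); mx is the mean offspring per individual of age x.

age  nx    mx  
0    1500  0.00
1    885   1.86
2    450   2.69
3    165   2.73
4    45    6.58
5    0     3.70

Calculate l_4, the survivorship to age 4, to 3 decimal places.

l_4 = n_4/n_0 = 45/1500 = 0.03 → 0.030

0.030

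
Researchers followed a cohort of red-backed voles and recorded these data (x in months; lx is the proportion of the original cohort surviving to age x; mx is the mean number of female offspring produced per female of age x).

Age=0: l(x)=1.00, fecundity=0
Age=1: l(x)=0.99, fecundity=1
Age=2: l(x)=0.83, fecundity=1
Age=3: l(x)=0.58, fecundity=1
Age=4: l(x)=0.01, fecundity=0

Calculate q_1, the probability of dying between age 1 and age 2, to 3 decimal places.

q_1 = (l_1 − l_2) / l_1 = (0.99 − 0.83) / 0.99
     = 0.16 / 0.99 = 0.161616… → 0.162

0.162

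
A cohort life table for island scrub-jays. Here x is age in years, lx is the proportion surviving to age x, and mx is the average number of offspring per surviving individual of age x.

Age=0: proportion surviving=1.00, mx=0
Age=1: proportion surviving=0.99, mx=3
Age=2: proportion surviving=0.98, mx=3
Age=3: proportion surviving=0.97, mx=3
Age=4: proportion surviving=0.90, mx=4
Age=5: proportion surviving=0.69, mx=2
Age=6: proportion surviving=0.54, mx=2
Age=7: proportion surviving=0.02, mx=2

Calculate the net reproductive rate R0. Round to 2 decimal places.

14.92

lx·mx by age: 0, 2.97, 2.94, 2.91, 3.6, 1.38, 1.08, 0.04
R0 = Σ lx·mx = 14.92 → 14.92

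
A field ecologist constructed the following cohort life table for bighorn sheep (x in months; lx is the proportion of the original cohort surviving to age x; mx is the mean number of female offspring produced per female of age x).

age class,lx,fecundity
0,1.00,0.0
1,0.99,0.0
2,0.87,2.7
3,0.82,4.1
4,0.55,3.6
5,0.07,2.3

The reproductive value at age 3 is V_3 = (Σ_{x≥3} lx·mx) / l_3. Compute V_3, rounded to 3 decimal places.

6.711

lx·mx for x ≥ 3: 3.362, 1.98, 0.161 → sum = 5.503
V_3 = 5.503 / l_3 = 5.503 / 0.82 = 6.710976… → 6.711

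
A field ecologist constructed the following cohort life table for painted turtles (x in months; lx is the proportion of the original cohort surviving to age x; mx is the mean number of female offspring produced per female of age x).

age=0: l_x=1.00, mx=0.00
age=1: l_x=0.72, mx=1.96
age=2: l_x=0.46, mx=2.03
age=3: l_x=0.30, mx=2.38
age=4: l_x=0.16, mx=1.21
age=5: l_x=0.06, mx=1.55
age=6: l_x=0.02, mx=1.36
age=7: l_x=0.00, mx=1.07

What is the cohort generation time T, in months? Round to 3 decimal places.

2.023

lx·mx: 0, 1.4112, 0.9338, 0.714, 0.1936, 0.093, 0.0272, 0 → R0 = 3.3728
x·lx·mx: 0, 1.4112, 1.8676, 2.142, 0.7744, 0.465, 0.1632, 0 → Σ = 6.8234
T = 6.8234 / 3.3728 = 2.023067… → 2.023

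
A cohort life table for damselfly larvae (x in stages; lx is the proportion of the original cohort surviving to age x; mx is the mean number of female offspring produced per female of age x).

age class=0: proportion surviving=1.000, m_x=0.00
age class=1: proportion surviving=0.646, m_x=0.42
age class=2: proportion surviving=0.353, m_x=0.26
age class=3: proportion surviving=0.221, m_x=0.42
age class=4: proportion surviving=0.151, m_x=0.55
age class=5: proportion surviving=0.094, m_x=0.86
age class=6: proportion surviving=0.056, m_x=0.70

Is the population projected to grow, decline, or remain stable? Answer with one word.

declining

R0 = Σ lx·mx = 0 + 0.27132 + 0.09178 + 0.09282 + 0.08305 + 0.08084 + 0.0392 = 0.65901
R0 < 1, so the population is declining.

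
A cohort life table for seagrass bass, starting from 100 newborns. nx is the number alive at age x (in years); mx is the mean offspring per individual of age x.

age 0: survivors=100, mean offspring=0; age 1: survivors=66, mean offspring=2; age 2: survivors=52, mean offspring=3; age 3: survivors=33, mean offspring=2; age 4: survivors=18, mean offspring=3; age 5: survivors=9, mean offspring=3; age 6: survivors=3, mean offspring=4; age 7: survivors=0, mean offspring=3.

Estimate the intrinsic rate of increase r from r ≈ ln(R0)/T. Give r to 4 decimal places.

0.6285

lx = nx/n0 = nx/100: 1, 0.66, 0.52, 0.33, 0.18, 0.09, 0.03, 0
R0 = Σ lx·mx = 0 + 1.32 + 1.56 + 0.66 + 0.54 + 0.27 + 0.12 + 0 = 4.47
Σ x·lx·mx = 10.65; T = 10.65/4.47 = 2.38255…
r ≈ ln(R0)/T = ln(4.47)/2.38255… = 0.628481… → 0.6285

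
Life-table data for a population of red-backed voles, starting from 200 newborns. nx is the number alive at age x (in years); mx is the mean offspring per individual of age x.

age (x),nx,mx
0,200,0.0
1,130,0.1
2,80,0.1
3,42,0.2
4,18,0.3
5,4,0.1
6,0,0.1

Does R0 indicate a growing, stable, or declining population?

lx = nx/n0 = nx/200: 1, 0.65, 0.4, 0.21, 0.09, 0.02, 0
R0 = Σ lx·mx = 0 + 0.065 + 0.04 + 0.042 + 0.027 + 0.002 + 0 = 0.176
R0 < 1, so the population is declining.

declining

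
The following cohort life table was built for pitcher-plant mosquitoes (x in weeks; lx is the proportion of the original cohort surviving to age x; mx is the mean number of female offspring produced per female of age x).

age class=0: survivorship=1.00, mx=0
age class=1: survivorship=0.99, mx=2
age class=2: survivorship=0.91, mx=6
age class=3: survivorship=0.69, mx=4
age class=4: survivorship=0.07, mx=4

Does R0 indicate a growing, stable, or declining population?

growing

R0 = Σ lx·mx = 0 + 1.98 + 5.46 + 2.76 + 0.28 = 10.48
R0 > 1, so the population is growing.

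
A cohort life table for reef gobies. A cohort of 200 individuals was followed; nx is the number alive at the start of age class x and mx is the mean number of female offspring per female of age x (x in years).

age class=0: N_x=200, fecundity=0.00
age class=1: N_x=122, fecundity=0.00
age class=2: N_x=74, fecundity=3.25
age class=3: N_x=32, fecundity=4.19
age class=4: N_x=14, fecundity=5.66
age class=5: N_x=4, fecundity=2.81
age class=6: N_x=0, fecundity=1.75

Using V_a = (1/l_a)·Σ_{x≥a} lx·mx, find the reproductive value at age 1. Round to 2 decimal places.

3.81

lx = nx/n0 = nx/200: 1, 0.61, 0.37, 0.16, 0.07, 0.02, 0
lx·mx for x ≥ 1: 0, 1.2025, 0.6704, 0.3962, 0.0562, 0 → sum = 2.3253
V_1 = 2.3253 / l_1 = 2.3253 / 0.61 = 3.811967… → 3.81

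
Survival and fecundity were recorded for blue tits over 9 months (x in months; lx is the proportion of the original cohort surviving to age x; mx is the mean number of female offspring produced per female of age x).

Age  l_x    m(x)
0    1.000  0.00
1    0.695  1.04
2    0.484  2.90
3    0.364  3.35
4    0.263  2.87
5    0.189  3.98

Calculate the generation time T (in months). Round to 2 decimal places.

2.88

lx·mx: 0, 0.7228, 1.4036, 1.2194, 0.75481, 0.75222 → R0 = 4.85283
x·lx·mx: 0, 0.7228, 2.8072, 3.6582, 3.01924, 3.7611 → Σ = 13.96854
T = 13.96854 / 4.85283 = 2.878432… → 2.88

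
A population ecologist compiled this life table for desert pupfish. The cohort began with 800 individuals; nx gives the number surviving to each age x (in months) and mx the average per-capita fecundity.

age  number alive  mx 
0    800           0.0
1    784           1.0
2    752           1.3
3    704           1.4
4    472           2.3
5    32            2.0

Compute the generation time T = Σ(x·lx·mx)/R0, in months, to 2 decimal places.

lx = nx/n0 = nx/800: 1, 0.98, 0.94, 0.88, 0.59, 0.04
lx·mx: 0, 0.98, 1.222, 1.232, 1.357, 0.08 → R0 = 4.871
x·lx·mx: 0, 0.98, 2.444, 3.696, 5.428, 0.4 → Σ = 12.948
T = 12.948 / 4.871 = 2.658181… → 2.66

2.66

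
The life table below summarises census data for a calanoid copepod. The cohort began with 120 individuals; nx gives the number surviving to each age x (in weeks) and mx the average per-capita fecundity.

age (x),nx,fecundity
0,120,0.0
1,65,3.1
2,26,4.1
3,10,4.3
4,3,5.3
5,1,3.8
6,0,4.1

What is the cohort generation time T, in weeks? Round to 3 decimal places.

lx = nx/n0 = nx/120: 1, 0.54167…, 0.21667…, 0.08333…, 0.025, 0.00833…, 0
lx·mx: 0, 1.679167…, 0.888333…, 0.358333…, 0.1325, 0.031667…, 0 → R0 = 3.09…
x·lx·mx: 0, 1.679167…, 1.776667…, 1.075…, 0.53, 0.158333…, 0 → Σ = 5.219167…
T = 5.219167… / 3.09… = 1.689051… → 1.689

1.689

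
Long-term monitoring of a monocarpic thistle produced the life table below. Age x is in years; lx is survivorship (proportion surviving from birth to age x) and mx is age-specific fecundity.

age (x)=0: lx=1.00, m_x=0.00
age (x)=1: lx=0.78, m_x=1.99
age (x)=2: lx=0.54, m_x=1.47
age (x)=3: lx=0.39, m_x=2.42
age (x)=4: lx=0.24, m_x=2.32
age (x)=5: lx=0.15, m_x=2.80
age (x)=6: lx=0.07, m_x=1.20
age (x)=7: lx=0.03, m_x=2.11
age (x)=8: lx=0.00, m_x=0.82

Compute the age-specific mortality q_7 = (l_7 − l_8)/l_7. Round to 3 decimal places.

q_7 = (l_7 − l_8) / l_7 = (0.03 − 0) / 0.03
     = 0.03 / 0.03 = 1 → 1.000

1.000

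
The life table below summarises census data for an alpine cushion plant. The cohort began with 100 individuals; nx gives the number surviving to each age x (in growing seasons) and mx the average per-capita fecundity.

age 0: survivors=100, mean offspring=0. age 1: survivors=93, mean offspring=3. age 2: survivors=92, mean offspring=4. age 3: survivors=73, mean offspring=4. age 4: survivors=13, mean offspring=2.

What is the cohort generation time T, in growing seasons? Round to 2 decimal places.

2.07

lx = nx/n0 = nx/100: 1, 0.93, 0.92, 0.73, 0.13
lx·mx: 0, 2.79, 3.68, 2.92, 0.26 → R0 = 9.65
x·lx·mx: 0, 2.79, 7.36, 8.76, 1.04 → Σ = 19.95
T = 19.95 / 9.65 = 2.067358… → 2.07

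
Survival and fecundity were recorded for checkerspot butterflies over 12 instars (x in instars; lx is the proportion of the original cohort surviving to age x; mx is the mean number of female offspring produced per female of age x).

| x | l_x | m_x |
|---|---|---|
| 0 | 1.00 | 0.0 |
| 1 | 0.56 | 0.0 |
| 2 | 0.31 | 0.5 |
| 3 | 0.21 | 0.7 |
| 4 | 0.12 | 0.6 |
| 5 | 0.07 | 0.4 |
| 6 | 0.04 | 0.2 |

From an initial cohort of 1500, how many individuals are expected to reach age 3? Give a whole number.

Expected survivors = N0 · l_3 = 1500 × 0.21 = 315 → 315

315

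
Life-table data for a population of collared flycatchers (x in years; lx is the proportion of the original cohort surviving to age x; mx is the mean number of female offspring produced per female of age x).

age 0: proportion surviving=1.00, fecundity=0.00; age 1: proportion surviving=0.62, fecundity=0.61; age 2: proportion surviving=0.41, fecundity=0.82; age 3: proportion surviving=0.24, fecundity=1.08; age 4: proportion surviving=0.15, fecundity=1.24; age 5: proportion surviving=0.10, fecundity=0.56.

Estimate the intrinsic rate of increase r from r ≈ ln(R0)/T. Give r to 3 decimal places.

0.083

R0 = Σ lx·mx = 0 + 0.3782 + 0.3362 + 0.2592 + 0.186 + 0.056 = 1.2156
Σ x·lx·mx = 2.8522; T = 2.8522/1.2156 = 2.34633…
r ≈ ln(R0)/T = ln(1.2156)/2.34633… = 0.08321… → 0.083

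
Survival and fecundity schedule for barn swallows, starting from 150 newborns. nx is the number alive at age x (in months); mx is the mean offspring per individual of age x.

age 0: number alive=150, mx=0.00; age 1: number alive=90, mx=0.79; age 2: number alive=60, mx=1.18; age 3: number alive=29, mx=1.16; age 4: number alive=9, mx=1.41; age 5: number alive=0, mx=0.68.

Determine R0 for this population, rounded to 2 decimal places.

1.25

lx = nx/n0 = nx/150: 1, 0.6, 0.4, 0.19333…, 0.06, 0
lx·mx by age: 0, 0.474, 0.472, 0.224267…, 0.0846, 0
R0 = Σ lx·mx = 1.254867… → 1.25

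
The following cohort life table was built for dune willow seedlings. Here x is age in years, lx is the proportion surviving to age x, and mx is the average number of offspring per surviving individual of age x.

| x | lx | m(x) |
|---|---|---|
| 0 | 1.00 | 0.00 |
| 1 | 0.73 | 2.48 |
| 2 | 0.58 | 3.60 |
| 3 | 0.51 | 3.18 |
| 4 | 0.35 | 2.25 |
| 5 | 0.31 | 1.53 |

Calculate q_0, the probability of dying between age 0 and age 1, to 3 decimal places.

q_0 = (l_0 − l_1) / l_0 = (1 − 0.73) / 1
     = 0.27 / 1 = 0.27 → 0.270

0.270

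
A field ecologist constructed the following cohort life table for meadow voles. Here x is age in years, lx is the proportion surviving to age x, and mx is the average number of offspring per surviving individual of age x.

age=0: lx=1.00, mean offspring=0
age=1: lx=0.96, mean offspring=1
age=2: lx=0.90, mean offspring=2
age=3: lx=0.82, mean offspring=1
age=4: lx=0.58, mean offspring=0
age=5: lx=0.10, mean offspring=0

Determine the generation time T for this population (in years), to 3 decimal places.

lx·mx: 0, 0.96, 1.8, 0.82, 0, 0 → R0 = 3.58
x·lx·mx: 0, 0.96, 3.6, 2.46, 0, 0 → Σ = 7.02
T = 7.02 / 3.58 = 1.960894… → 1.961

1.961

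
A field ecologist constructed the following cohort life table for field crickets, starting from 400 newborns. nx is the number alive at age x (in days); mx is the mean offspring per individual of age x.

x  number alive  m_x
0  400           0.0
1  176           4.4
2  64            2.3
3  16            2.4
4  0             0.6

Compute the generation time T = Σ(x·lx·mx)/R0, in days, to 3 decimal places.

lx = nx/n0 = nx/400: 1, 0.44, 0.16, 0.04, 0
lx·mx: 0, 1.936, 0.368, 0.096, 0 → R0 = 2.4
x·lx·mx: 0, 1.936, 0.736, 0.288, 0 → Σ = 2.96
T = 2.96 / 2.4 = 1.233333… → 1.233

1.233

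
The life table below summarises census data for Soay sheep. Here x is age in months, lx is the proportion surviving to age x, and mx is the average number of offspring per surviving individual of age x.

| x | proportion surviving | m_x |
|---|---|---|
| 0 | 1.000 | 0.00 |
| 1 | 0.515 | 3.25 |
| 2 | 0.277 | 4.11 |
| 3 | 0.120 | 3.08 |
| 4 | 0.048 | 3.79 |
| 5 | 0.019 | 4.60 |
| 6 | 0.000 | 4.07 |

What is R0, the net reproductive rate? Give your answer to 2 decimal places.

lx·mx by age: 0, 1.67375, 1.13847, 0.3696, 0.18192, 0.0874, 0
R0 = Σ lx·mx = 3.45114 → 3.45

3.45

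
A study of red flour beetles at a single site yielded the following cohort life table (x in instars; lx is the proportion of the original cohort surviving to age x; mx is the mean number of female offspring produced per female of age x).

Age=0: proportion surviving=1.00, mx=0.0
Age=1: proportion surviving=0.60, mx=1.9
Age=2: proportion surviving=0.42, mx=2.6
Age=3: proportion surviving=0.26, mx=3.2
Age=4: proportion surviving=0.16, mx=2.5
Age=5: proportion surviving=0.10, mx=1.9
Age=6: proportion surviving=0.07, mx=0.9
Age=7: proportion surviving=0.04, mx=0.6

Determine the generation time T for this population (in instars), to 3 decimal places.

lx·mx: 0, 1.14, 1.092, 0.832, 0.4, 0.19, 0.063, 0.024 → R0 = 3.741
x·lx·mx: 0, 1.14, 2.184, 2.496, 1.6, 0.95, 0.378, 0.168 → Σ = 8.916
T = 8.916 / 3.741 = 2.38332… → 2.383

2.383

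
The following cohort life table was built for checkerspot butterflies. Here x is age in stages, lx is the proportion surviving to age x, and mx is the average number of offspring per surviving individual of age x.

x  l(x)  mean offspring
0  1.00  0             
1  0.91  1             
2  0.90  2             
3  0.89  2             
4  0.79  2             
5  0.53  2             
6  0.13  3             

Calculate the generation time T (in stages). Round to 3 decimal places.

3.166

lx·mx: 0, 0.91, 1.8, 1.78, 1.58, 1.06, 0.39 → R0 = 7.52
x·lx·mx: 0, 0.91, 3.6, 5.34, 6.32, 5.3, 2.34 → Σ = 23.81
T = 23.81 / 7.52 = 3.166223… → 3.166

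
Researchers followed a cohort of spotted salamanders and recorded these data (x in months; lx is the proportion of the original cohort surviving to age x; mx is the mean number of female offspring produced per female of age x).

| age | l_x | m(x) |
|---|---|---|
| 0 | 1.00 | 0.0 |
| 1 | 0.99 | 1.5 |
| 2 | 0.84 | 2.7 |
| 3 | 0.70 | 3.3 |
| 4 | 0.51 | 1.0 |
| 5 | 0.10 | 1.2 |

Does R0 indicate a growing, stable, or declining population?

R0 = Σ lx·mx = 0 + 1.485 + 2.268 + 2.31 + 0.51 + 0.12 = 6.693
R0 > 1, so the population is growing.

growing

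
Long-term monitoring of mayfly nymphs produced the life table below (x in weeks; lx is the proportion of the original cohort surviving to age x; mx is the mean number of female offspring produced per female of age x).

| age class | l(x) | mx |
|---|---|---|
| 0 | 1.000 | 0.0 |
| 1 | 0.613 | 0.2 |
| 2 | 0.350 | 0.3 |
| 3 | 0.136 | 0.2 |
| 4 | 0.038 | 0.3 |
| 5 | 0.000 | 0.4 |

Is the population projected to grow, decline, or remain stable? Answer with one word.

declining

R0 = Σ lx·mx = 0 + 0.1226 + 0.105 + 0.0272 + 0.0114 + 0 = 0.2662
R0 < 1, so the population is declining.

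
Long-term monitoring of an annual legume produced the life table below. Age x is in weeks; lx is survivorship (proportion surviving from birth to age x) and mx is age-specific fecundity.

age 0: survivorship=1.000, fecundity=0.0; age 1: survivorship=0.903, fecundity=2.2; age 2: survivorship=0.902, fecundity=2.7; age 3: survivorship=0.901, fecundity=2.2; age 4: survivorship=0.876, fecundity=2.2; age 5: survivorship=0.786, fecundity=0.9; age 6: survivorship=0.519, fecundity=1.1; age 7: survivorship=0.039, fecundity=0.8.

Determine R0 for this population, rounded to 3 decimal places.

lx·mx by age: 0, 1.9866, 2.4354, 1.9822, 1.9272, 0.7074, 0.5709, 0.0312
R0 = Σ lx·mx = 9.6409 → 9.641

9.641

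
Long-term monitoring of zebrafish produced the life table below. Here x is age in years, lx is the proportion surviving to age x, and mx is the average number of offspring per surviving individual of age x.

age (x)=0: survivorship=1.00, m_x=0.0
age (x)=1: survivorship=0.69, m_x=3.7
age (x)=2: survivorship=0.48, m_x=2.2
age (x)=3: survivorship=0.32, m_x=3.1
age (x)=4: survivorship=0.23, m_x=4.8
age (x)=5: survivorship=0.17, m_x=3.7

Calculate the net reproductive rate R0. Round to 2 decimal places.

6.33

lx·mx by age: 0, 2.553, 1.056, 0.992, 1.104, 0.629
R0 = Σ lx·mx = 6.334 → 6.33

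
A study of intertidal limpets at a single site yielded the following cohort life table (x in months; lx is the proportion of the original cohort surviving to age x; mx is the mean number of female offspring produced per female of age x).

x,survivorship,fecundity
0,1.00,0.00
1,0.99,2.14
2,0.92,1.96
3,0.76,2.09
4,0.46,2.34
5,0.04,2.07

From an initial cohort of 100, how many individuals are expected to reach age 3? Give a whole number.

Expected survivors = N0 · l_3 = 100 × 0.76 = 76 → 76

76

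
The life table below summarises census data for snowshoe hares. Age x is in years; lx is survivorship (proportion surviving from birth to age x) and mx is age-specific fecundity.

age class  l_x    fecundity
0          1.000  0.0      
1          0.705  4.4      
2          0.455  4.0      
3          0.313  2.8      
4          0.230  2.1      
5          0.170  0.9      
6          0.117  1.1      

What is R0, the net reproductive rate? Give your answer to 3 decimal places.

lx·mx by age: 0, 3.102, 1.82, 0.8764, 0.483, 0.153, 0.1287
R0 = Σ lx·mx = 6.5631 → 6.563

6.563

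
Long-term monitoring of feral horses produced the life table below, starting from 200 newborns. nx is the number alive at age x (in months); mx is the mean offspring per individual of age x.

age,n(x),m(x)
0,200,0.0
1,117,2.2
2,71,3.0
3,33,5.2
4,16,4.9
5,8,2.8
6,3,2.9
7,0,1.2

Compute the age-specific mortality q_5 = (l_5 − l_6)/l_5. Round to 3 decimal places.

0.625

lx = nx/n0 = nx/200: 1, 0.585, 0.355, 0.165, 0.08, 0.04, 0.015, 0
q_5 = (l_5 − l_6) / l_5 = (0.04 − 0.015) / 0.04
     = 0.025 / 0.04 = 0.625 → 0.625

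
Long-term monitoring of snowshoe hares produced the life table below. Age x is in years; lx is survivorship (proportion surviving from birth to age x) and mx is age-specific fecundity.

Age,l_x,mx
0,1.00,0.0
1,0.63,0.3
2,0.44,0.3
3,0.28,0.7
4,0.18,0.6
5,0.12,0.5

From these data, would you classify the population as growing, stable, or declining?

declining

R0 = Σ lx·mx = 0 + 0.189 + 0.132 + 0.196 + 0.108 + 0.06 = 0.685
R0 < 1, so the population is declining.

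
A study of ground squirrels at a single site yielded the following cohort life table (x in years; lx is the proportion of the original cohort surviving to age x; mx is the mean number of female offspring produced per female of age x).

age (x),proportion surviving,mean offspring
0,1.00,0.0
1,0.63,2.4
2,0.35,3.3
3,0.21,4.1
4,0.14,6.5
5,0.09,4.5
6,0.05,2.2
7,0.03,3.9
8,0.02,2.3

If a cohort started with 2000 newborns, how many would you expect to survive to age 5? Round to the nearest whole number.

180

Expected survivors = N0 · l_5 = 2000 × 0.09 = 180 → 180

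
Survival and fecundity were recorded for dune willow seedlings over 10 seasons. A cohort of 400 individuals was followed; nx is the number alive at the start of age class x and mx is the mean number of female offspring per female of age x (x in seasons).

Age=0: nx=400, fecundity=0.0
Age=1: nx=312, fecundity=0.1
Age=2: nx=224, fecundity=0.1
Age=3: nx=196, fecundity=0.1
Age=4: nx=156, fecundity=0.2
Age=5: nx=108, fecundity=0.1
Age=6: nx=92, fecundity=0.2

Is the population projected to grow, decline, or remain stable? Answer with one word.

lx = nx/n0 = nx/400: 1, 0.78, 0.56, 0.49, 0.39, 0.27, 0.23
R0 = Σ lx·mx = 0 + 0.078 + 0.056 + 0.049 + 0.078 + 0.027 + 0.046 = 0.334
R0 < 1, so the population is declining.

declining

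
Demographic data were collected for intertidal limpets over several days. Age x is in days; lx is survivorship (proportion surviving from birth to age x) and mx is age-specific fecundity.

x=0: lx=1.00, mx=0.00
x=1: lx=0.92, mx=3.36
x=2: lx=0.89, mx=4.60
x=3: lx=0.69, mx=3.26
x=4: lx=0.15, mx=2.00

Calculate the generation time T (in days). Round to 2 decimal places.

1.98

lx·mx: 0, 3.0912, 4.094, 2.2494, 0.3 → R0 = 9.7346
x·lx·mx: 0, 3.0912, 8.188, 6.7482, 1.2 → Σ = 19.2274
T = 19.2274 / 9.7346 = 1.975161… → 1.98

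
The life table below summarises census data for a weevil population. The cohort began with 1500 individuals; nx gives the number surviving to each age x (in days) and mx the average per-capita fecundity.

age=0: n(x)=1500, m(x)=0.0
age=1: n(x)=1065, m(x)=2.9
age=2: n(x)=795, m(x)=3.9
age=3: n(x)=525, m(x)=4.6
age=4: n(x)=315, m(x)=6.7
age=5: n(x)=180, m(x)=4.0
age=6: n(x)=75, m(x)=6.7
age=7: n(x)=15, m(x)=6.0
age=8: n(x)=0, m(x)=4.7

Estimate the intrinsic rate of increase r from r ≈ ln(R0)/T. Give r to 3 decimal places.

0.777

lx = nx/n0 = nx/1500: 1, 0.71, 0.53, 0.35, 0.21, 0.12, 0.05, 0.01, 0
R0 = Σ lx·mx = 0 + 2.059 + 2.067 + 1.61 + 1.407 + 0.48 + 0.335 + 0.06 + 0 = 8.018
Σ x·lx·mx = 21.481; T = 21.481/8.018 = 2.6791…
r ≈ ln(R0)/T = ln(8.018)/2.6791… = 0.77701… → 0.777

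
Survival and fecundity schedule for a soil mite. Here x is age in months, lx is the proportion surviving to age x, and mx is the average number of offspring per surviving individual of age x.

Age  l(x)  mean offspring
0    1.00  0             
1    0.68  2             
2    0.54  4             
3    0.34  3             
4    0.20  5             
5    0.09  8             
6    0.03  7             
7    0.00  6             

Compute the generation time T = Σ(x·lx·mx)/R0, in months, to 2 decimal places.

2.72

lx·mx: 0, 1.36, 2.16, 1.02, 1, 0.72, 0.21, 0 → R0 = 6.47
x·lx·mx: 0, 1.36, 4.32, 3.06, 4, 3.6, 1.26, 0 → Σ = 17.6
T = 17.6 / 6.47 = 2.720247… → 2.72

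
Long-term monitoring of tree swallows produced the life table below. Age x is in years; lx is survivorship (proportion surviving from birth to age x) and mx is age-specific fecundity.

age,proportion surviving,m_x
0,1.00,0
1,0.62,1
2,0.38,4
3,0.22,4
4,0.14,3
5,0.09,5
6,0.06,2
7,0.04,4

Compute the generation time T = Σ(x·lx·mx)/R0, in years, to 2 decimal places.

lx·mx: 0, 0.62, 1.52, 0.88, 0.42, 0.45, 0.12, 0.16 → R0 = 4.17
x·lx·mx: 0, 0.62, 3.04, 2.64, 1.68, 2.25, 0.72, 1.12 → Σ = 12.07
T = 12.07 / 4.17 = 2.894484… → 2.89

2.89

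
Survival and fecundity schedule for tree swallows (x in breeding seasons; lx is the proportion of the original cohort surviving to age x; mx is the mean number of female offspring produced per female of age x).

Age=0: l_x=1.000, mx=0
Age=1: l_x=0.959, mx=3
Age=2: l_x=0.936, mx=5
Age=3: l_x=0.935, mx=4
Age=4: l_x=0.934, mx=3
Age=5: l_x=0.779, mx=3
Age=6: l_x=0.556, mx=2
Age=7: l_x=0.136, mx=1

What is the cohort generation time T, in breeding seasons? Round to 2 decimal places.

3.05

lx·mx: 0, 2.877, 4.68, 3.74, 2.802, 2.337, 1.112, 0.136 → R0 = 17.684
x·lx·mx: 0, 2.877, 9.36, 11.22, 11.208, 11.685, 6.672, 0.952 → Σ = 53.974
T = 53.974 / 17.684 = 3.052138… → 3.05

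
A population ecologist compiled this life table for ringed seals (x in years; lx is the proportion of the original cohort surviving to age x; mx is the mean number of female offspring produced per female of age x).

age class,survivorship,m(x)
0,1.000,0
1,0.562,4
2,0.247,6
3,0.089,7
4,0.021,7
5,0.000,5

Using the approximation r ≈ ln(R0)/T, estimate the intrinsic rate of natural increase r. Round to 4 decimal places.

R0 = Σ lx·mx = 0 + 2.248 + 1.482 + 0.623 + 0.147 + 0 = 4.5
Σ x·lx·mx = 7.669; T = 7.669/4.5 = 1.70422…
r ≈ ln(R0)/T = ln(4.5)/1.70422… = 0.882559… → 0.8826

0.8826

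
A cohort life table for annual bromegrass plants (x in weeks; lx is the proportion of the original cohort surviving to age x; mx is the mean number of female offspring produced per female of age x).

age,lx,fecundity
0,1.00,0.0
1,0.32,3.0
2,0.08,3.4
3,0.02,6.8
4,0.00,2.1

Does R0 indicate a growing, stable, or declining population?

growing

R0 = Σ lx·mx = 0 + 0.96 + 0.272 + 0.136 + 0 = 1.368
R0 > 1, so the population is growing.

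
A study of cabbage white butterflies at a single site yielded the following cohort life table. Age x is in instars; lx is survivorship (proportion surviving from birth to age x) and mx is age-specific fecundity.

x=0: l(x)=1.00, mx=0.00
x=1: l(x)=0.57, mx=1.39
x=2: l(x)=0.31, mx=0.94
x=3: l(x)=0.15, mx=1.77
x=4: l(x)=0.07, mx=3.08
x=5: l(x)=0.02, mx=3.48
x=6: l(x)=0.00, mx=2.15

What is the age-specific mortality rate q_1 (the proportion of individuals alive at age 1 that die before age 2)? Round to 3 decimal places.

0.456

q_1 = (l_1 − l_2) / l_1 = (0.57 − 0.31) / 0.57
     = 0.26 / 0.57 = 0.45614… → 0.456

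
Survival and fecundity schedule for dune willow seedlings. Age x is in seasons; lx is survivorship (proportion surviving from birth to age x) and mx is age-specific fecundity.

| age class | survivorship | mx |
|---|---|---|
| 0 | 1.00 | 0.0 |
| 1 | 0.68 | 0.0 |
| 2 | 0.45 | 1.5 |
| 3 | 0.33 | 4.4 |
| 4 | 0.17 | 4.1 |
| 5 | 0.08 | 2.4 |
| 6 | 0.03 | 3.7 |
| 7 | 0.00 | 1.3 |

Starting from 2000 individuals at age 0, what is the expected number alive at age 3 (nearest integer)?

Expected survivors = N0 · l_3 = 2000 × 0.33 = 660 → 660

660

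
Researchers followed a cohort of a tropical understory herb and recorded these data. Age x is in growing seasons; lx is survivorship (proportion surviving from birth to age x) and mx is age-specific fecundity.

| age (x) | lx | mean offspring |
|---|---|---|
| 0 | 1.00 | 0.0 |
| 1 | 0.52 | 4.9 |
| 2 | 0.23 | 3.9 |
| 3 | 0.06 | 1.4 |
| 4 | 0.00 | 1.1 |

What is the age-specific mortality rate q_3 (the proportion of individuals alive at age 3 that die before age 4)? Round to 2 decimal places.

1.00

q_3 = (l_3 − l_4) / l_3 = (0.06 − 0) / 0.06
     = 0.06 / 0.06 = 1 → 1.00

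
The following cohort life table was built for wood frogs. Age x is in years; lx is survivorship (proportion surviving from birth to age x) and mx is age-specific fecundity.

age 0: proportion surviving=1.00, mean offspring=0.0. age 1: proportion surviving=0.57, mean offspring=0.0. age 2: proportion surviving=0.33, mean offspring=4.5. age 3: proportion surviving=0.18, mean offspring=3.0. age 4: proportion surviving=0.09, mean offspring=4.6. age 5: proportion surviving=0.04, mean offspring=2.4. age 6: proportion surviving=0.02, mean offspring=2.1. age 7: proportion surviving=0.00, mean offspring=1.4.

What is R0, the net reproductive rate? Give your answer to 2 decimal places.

2.58

lx·mx by age: 0, 0, 1.485, 0.54, 0.414, 0.096, 0.042, 0
R0 = Σ lx·mx = 2.577 → 2.58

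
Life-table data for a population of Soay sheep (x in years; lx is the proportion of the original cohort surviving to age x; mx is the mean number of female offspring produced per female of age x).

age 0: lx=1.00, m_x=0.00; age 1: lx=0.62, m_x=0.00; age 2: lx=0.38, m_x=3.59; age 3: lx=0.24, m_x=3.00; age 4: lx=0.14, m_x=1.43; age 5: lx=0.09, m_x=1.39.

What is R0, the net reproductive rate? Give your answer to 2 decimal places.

2.41

lx·mx by age: 0, 0, 1.3642, 0.72, 0.2002, 0.1251
R0 = Σ lx·mx = 2.4095 → 2.41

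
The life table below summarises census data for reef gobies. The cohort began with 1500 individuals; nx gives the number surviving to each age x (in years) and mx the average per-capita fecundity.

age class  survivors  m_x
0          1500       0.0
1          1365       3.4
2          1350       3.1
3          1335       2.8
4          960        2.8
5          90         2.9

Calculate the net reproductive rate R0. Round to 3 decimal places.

lx = nx/n0 = nx/1500: 1, 0.91, 0.9, 0.89, 0.64, 0.06
lx·mx by age: 0, 3.094, 2.79, 2.492, 1.792, 0.174
R0 = Σ lx·mx = 10.342 → 10.342

10.342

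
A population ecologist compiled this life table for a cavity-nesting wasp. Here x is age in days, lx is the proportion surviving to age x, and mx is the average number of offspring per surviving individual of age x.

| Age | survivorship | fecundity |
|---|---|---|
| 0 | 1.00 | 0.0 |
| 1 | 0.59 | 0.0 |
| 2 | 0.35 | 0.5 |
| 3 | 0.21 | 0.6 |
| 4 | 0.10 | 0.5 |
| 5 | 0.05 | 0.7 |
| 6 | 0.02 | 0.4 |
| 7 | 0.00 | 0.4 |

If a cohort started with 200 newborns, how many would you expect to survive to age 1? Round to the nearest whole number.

118

Expected survivors = N0 · l_1 = 200 × 0.59 = 118 → 118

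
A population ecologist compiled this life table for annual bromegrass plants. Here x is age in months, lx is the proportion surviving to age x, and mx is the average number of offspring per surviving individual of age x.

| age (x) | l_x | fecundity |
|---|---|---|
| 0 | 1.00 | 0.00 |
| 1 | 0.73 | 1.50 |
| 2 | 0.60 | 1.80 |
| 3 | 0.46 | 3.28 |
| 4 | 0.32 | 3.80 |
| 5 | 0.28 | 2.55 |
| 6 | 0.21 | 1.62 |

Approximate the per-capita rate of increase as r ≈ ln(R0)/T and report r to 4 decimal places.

R0 = Σ lx·mx = 0 + 1.095 + 1.08 + 1.5088 + 1.216 + 0.714 + 0.3402 = 5.954
Σ x·lx·mx = 18.2566; T = 18.2566/5.954 = 3.06627…
r ≈ ln(R0)/T = ln(5.954)/3.06627… = 0.581834… → 0.5818

0.5818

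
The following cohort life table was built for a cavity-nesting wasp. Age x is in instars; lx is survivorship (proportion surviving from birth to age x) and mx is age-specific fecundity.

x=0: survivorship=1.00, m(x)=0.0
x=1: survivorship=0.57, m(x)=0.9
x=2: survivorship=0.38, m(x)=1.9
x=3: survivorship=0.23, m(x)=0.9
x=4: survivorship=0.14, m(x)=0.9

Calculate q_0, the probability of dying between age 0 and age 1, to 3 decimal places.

q_0 = (l_0 − l_1) / l_0 = (1 − 0.57) / 1
     = 0.43 / 1 = 0.43 → 0.430

0.430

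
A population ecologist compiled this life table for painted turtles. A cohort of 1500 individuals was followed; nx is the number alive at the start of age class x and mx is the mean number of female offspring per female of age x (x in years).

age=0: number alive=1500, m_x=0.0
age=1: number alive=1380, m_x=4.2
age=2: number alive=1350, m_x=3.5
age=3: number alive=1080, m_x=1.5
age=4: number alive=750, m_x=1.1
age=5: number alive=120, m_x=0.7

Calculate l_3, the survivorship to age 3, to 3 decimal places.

l_3 = n_3/n_0 = 1080/1500 = 0.72 → 0.720

0.720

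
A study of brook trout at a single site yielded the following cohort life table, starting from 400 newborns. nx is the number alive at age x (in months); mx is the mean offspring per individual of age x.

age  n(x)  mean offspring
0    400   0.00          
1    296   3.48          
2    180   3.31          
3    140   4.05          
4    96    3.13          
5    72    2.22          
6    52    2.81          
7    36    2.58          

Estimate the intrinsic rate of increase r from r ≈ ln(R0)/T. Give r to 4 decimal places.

0.7679

lx = nx/n0 = nx/400: 1, 0.74, 0.45, 0.35, 0.24, 0.18, 0.13, 0.09
R0 = Σ lx·mx = 0 + 2.5752 + 1.4895 + 1.4175 + 0.7512 + 0.3996 + 0.3653 + 0.2322 = 7.2305
Σ x·lx·mx = 18.6267; T = 18.6267/7.2305 = 2.57613…
r ≈ ln(R0)/T = ln(7.2305)/2.57613… = 0.767938… → 0.7679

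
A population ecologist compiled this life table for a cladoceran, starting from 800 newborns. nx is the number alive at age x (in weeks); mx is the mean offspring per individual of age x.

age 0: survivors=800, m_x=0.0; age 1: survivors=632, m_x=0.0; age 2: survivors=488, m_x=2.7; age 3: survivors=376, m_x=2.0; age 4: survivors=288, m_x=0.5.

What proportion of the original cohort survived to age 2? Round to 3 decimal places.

0.610

l_2 = n_2/n_0 = 488/800 = 0.61 → 0.610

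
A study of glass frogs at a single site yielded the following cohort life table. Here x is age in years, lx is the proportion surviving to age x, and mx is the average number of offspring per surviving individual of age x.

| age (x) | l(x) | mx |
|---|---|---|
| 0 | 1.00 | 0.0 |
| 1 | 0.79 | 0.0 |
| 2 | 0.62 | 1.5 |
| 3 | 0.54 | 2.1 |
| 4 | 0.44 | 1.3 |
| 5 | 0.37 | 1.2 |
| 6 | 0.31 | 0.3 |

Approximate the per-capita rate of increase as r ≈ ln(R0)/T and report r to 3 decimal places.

0.355

R0 = Σ lx·mx = 0 + 0 + 0.93 + 1.134 + 0.572 + 0.444 + 0.093 = 3.173
Σ x·lx·mx = 10.328; T = 10.328/3.173 = 3.25496…
r ≈ ln(R0)/T = ln(3.173)/3.25496… = 0.35474… → 0.355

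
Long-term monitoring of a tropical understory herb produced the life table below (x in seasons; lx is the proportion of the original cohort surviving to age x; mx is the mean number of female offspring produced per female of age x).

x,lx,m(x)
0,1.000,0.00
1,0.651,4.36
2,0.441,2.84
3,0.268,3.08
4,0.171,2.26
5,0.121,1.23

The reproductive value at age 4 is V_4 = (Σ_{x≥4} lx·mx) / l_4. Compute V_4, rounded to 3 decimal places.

lx·mx for x ≥ 4: 0.38646, 0.14883 → sum = 0.53529
V_4 = 0.53529 / l_4 = 0.53529 / 0.171 = 3.130351… → 3.130

3.130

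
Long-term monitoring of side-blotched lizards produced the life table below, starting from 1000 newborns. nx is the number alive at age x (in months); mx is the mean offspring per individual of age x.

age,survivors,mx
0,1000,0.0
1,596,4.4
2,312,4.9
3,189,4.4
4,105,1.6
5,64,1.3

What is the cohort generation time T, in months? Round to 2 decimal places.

1.77

lx = nx/n0 = nx/1000: 1, 0.596, 0.312, 0.189, 0.105, 0.064
lx·mx: 0, 2.6224, 1.5288, 0.8316, 0.168, 0.0832 → R0 = 5.234
x·lx·mx: 0, 2.6224, 3.0576, 2.4948, 0.672, 0.416 → Σ = 9.2628
T = 9.2628 / 5.234 = 1.769736… → 1.77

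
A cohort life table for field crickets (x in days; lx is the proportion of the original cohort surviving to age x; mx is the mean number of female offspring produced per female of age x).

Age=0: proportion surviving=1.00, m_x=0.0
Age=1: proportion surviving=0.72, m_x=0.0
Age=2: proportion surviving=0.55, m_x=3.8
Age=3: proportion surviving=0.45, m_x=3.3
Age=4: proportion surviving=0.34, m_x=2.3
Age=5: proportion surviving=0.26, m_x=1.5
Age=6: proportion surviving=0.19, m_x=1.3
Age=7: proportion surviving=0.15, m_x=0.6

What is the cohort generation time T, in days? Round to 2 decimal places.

lx·mx: 0, 0, 2.09, 1.485, 0.782, 0.39, 0.247, 0.09 → R0 = 5.084
x·lx·mx: 0, 0, 4.18, 4.455, 3.128, 1.95, 1.482, 0.63 → Σ = 15.825
T = 15.825 / 5.084 = 3.112707… → 3.11

3.11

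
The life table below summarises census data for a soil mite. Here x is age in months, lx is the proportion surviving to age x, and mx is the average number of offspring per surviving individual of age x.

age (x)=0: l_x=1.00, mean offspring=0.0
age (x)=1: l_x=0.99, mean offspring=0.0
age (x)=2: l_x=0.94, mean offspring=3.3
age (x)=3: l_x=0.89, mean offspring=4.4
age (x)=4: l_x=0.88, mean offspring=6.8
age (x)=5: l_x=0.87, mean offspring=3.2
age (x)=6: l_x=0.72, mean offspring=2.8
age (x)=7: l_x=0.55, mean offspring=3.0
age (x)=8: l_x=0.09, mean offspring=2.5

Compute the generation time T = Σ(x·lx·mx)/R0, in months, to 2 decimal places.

4.13

lx·mx: 0, 0, 3.102, 3.916, 5.984, 2.784, 2.016, 1.65, 0.225 → R0 = 19.677
x·lx·mx: 0, 0, 6.204, 11.748, 23.936, 13.92, 12.096, 11.55, 1.8 → Σ = 81.254
T = 81.254 / 19.677 = 4.12939… → 4.13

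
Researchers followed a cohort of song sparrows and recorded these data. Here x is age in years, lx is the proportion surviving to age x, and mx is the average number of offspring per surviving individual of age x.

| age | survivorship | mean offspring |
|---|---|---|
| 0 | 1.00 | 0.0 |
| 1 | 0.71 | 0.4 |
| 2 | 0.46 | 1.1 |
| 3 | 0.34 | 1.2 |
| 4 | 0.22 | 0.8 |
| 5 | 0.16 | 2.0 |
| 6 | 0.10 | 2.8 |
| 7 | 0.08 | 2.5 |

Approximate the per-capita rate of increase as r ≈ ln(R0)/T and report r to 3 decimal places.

0.214

R0 = Σ lx·mx = 0 + 0.284 + 0.506 + 0.408 + 0.176 + 0.32 + 0.28 + 0.2 = 2.174
Σ x·lx·mx = 7.904; T = 7.904/2.174 = 3.63569…
r ≈ ln(R0)/T = ln(2.174)/3.63569… = 0.2136… → 0.214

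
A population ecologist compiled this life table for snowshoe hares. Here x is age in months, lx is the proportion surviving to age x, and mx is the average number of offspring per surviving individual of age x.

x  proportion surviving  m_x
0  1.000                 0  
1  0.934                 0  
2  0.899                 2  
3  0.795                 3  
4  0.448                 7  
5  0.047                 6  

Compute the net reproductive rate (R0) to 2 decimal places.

lx·mx by age: 0, 0, 1.798, 2.385, 3.136, 0.282
R0 = Σ lx·mx = 7.601 → 7.60

7.60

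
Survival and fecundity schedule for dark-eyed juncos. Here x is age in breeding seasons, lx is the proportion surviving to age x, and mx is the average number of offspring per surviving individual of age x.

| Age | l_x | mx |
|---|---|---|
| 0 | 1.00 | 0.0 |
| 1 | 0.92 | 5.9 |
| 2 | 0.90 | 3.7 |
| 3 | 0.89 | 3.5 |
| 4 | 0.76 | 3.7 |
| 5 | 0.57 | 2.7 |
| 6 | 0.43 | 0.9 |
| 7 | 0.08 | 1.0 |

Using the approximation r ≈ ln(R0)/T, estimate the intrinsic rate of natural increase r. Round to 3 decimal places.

R0 = Σ lx·mx = 0 + 5.428 + 3.33 + 3.115 + 2.812 + 1.539 + 0.387 + 0.08 = 16.691
Σ x·lx·mx = 43.258; T = 43.258/16.691 = 2.5917…
r ≈ ln(R0)/T = ln(16.691)/2.5917… = 1.08611… → 1.086

1.086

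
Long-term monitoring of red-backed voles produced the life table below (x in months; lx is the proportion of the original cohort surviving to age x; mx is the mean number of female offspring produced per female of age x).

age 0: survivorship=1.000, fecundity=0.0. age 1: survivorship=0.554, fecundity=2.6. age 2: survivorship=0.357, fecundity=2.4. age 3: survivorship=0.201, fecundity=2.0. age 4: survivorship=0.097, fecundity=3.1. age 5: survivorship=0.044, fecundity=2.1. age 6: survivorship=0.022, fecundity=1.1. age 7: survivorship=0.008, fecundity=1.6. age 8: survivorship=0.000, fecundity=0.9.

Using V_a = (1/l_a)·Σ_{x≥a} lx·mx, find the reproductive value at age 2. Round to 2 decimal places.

lx·mx for x ≥ 2: 0.8568, 0.402, 0.3007, 0.0924, 0.0242, 0.0128, 0 → sum = 1.6889
V_2 = 1.6889 / l_2 = 1.6889 / 0.357 = 4.730812… → 4.73

4.73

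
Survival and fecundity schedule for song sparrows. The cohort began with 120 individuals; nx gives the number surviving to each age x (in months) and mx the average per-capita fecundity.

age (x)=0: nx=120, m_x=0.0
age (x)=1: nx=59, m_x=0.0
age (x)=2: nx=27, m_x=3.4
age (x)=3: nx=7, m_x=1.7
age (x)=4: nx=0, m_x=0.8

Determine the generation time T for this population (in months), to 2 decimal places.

2.11

lx = nx/n0 = nx/120: 1, 0.49167…, 0.225, 0.05833…, 0
lx·mx: 0, 0, 0.765, 0.099167…, 0 → R0 = 0.864167…
x·lx·mx: 0, 0, 1.53, 0.2975…, 0 → Σ = 1.8275…
T = 1.8275… / 0.864167… = 2.114754… → 2.11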